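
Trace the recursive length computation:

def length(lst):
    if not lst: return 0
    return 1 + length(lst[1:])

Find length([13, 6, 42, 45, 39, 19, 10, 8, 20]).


length([13, 6, 42, 45, 39, 19, 10, 8, 20]) = 1 + length([6, 42, 45, 39, 19, 10, 8, 20])
length([6, 42, 45, 39, 19, 10, 8, 20]) = 1 + length([42, 45, 39, 19, 10, 8, 20])
length([42, 45, 39, 19, 10, 8, 20]) = 1 + length([45, 39, 19, 10, 8, 20])
length([45, 39, 19, 10, 8, 20]) = 1 + length([39, 19, 10, 8, 20])
length([39, 19, 10, 8, 20]) = 1 + length([19, 10, 8, 20])
length([19, 10, 8, 20]) = 1 + length([10, 8, 20])
length([10, 8, 20]) = 1 + length([8, 20])
length([8, 20]) = 1 + length([20])
length([20]) = 1 + length([])
length([]) = 0  (base case)
Unwinding: 1 + 1 + 1 + 1 + 1 + 1 + 1 + 1 + 1 + 0 = 9

9


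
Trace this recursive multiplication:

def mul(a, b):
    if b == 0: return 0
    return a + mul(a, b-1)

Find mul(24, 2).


mul(24, 2) = 24 + mul(24, 1)
mul(24, 1) = 24 + mul(24, 0)
mul(24, 0) = 0  (base case)
Total: 24 + 24 + 0 = 48

48


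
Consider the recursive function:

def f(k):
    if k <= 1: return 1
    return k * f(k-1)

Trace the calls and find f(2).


f(2)
= 2 * f(1)
= 2 * 1
= 2

2


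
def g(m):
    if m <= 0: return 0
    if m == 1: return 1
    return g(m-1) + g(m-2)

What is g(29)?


Computing g(29) bottom-up:
g(0) = 0
g(1) = 1
g(2) = g(1) + g(0) = 1 + 0 = 1
g(3) = g(2) + g(1) = 1 + 1 = 2
g(4) = g(3) + g(2) = 2 + 1 = 3
g(5) = g(4) + g(3) = 3 + 2 = 5
g(6) = g(5) + g(4) = 5 + 3 = 8
g(7) = g(6) + g(5) = 8 + 5 = 13
g(8) = g(7) + g(6) = 13 + 8 = 21
g(9) = g(8) + g(7) = 21 + 13 = 34
g(10) = g(9) + g(8) = 34 + 21 = 55
g(11) = g(10) + g(9) = 55 + 34 = 89
g(12) = g(11) + g(10) = 89 + 55 = 144
g(13) = g(12) + g(11) = 144 + 89 = 233
g(14) = g(13) + g(12) = 233 + 144 = 377
g(15) = g(14) + g(13) = 377 + 233 = 610
g(16) = g(15) + g(14) = 610 + 377 = 987
g(17) = g(16) + g(15) = 987 + 610 = 1597
g(18) = g(17) + g(16) = 1597 + 987 = 2584
g(19) = g(18) + g(17) = 2584 + 1597 = 4181
g(20) = g(19) + g(18) = 4181 + 2584 = 6765
g(21) = g(20) + g(19) = 6765 + 4181 = 10946
g(22) = g(21) + g(20) = 10946 + 6765 = 17711
g(23) = g(22) + g(21) = 17711 + 10946 = 28657
g(24) = g(23) + g(22) = 28657 + 17711 = 46368
g(25) = g(24) + g(23) = 46368 + 28657 = 75025
g(26) = g(25) + g(24) = 75025 + 46368 = 121393
g(27) = g(26) + g(25) = 121393 + 75025 = 196418
g(28) = g(27) + g(26) = 196418 + 121393 = 317811
g(29) = g(28) + g(27) = 317811 + 196418 = 514229

514229


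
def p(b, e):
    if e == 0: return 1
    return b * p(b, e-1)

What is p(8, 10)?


p(8, 10)
= 8 * p(8, 9)
= 8 * 8 * p(8, 8)
= 8 * 8 * 8 * p(8, 7)
= 8 * 8 * 8 * 8 * p(8, 6)
= 8 * 8 * 8 * 8 * 8 * p(8, 5)
= 8 * 8 * 8 * 8 * 8 * 8 * p(8, 4)
= 8 * 8 * 8 * 8 * 8 * 8 * 8 * p(8, 3)
= 8 * 8 * 8 * 8 * 8 * 8 * 8 * 8 * p(8, 2)
= 8 * 8 * 8 * 8 * 8 * 8 * 8 * 8 * 8 * p(8, 1)
= 8 * 8 * 8 * 8 * 8 * 8 * 8 * 8 * 8 * 8 * p(8, 0)
= 8 * 8 * 8 * 8 * 8 * 8 * 8 * 8 * 8 * 8 * 1
= 1073741824

1073741824


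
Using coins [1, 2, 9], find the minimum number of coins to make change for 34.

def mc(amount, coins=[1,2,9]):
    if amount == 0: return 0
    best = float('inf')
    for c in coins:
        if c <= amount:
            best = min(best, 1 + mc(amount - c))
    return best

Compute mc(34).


Building up with DP:
mc(0) = 0
mc(1) = min(1+mc(0)=1+0=1) = 1
mc(2) = min(1+mc(1)=1+1=2, 1+mc(0)=1+0=1) = 1
mc(3) = min(1+mc(2)=1+1=2, 1+mc(1)=1+1=2) = 2
mc(4) = min(1+mc(3)=1+2=3, 1+mc(2)=1+1=2) = 2
mc(5) = min(1+mc(4)=1+2=3, 1+mc(3)=1+2=3) = 3
mc(6) = min(1+mc(5)=1+3=4, 1+mc(4)=1+2=3) = 3
mc(7) = min(1+mc(6)=1+3=4, 1+mc(5)=1+3=4) = 4
mc(8) = min(1+mc(7)=1+4=5, 1+mc(6)=1+3=4) = 4
mc(9) = min(1+mc(8)=1+4=5, 1+mc(7)=1+4=5, 1+mc(0)=1+0=1) = 1
mc(10) = min(1+mc(9)=1+1=2, 1+mc(8)=1+4=5, 1+mc(1)=1+1=2) = 2
mc(11) = min(1+mc(10)=1+2=3, 1+mc(9)=1+1=2, 1+mc(2)=1+1=2) = 2
mc(12) = min(1+mc(11)=1+2=3, 1+mc(10)=1+2=3, 1+mc(3)=1+2=3) = 3
mc(13) = min(1+mc(12)=1+3=4, 1+mc(11)=1+2=3, 1+mc(4)=1+2=3) = 3
mc(14) = min(1+mc(13)=1+3=4, 1+mc(12)=1+3=4, 1+mc(5)=1+3=4) = 4
mc(15) = min(1+mc(14)=1+4=5, 1+mc(13)=1+3=4, 1+mc(6)=1+3=4) = 4
mc(16) = min(1+mc(15)=1+4=5, 1+mc(14)=1+4=5, 1+mc(7)=1+4=5) = 5
mc(17) = min(1+mc(16)=1+5=6, 1+mc(15)=1+4=5, 1+mc(8)=1+4=5) = 5
mc(18) = min(1+mc(17)=1+5=6, 1+mc(16)=1+5=6, 1+mc(9)=1+1=2) = 2
mc(19) = min(1+mc(18)=1+2=3, 1+mc(17)=1+5=6, 1+mc(10)=1+2=3) = 3
mc(20) = min(1+mc(19)=1+3=4, 1+mc(18)=1+2=3, 1+mc(11)=1+2=3) = 3
mc(21) = min(1+mc(20)=1+3=4, 1+mc(19)=1+3=4, 1+mc(12)=1+3=4) = 4
mc(22) = min(1+mc(21)=1+4=5, 1+mc(20)=1+3=4, 1+mc(13)=1+3=4) = 4
mc(23) = min(1+mc(22)=1+4=5, 1+mc(21)=1+4=5, 1+mc(14)=1+4=5) = 5
mc(24) = min(1+mc(23)=1+5=6, 1+mc(22)=1+4=5, 1+mc(15)=1+4=5) = 5
mc(25) = min(1+mc(24)=1+5=6, 1+mc(23)=1+5=6, 1+mc(16)=1+5=6) = 6
mc(26) = min(1+mc(25)=1+6=7, 1+mc(24)=1+5=6, 1+mc(17)=1+5=6) = 6
mc(27) = min(1+mc(26)=1+6=7, 1+mc(25)=1+6=7, 1+mc(18)=1+2=3) = 3
mc(28) = min(1+mc(27)=1+3=4, 1+mc(26)=1+6=7, 1+mc(19)=1+3=4) = 4
mc(29) = min(1+mc(28)=1+4=5, 1+mc(27)=1+3=4, 1+mc(20)=1+3=4) = 4
mc(30) = min(1+mc(29)=1+4=5, 1+mc(28)=1+4=5, 1+mc(21)=1+4=5) = 5
mc(31) = min(1+mc(30)=1+5=6, 1+mc(29)=1+4=5, 1+mc(22)=1+4=5) = 5
mc(32) = min(1+mc(31)=1+5=6, 1+mc(30)=1+5=6, 1+mc(23)=1+5=6) = 6
mc(33) = min(1+mc(32)=1+6=7, 1+mc(31)=1+5=6, 1+mc(24)=1+5=6) = 6
mc(34) = min(1+mc(33)=1+6=7, 1+mc(32)=1+6=7, 1+mc(25)=1+6=7) = 7

7


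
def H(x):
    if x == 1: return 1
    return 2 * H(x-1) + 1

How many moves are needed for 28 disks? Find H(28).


H(28) = 2 * H(27) + 1
H(27) = 2 * H(26) + 1
H(26) = 2 * H(25) + 1
H(25) = 2 * H(24) + 1
H(24) = 2 * H(23) + 1
H(23) = 2 * H(22) + 1
H(22) = 2 * H(21) + 1
H(21) = 2 * H(20) + 1
H(20) = 2 * H(19) + 1
H(19) = 2 * H(18) + 1
H(18) = 2 * H(17) + 1
H(17) = 2 * H(16) + 1
H(16) = 2 * H(15) + 1
H(15) = 2 * H(14) + 1
H(14) = 2 * H(13) + 1
H(13) = 2 * H(12) + 1
H(12) = 2 * H(11) + 1
H(11) = 2 * H(10) + 1
H(10) = 2 * H(9) + 1
H(9) = 2 * H(8) + 1
H(8) = 2 * H(7) + 1
H(7) = 2 * H(6) + 1
H(6) = 2 * H(5) + 1
H(5) = 2 * H(4) + 1
H(4) = 2 * H(3) + 1
H(3) = 2 * H(2) + 1
H(2) = 2 * H(1) + 1
H(1) = 1  (base case)
H(2) = 2 * 1 + 1 = 3
H(3) = 2 * 3 + 1 = 7
H(4) = 2 * 7 + 1 = 15
H(5) = 2 * 15 + 1 = 31
H(6) = 2 * 31 + 1 = 63
H(7) = 2 * 63 + 1 = 127
H(8) = 2 * 127 + 1 = 255
H(9) = 2 * 255 + 1 = 511
H(10) = 2 * 511 + 1 = 1023
H(11) = 2 * 1023 + 1 = 2047
H(12) = 2 * 2047 + 1 = 4095
H(13) = 2 * 4095 + 1 = 8191
H(14) = 2 * 8191 + 1 = 16383
H(15) = 2 * 16383 + 1 = 32767
H(16) = 2 * 32767 + 1 = 65535
H(17) = 2 * 65535 + 1 = 131071
H(18) = 2 * 131071 + 1 = 262143
H(19) = 2 * 262143 + 1 = 524287
H(20) = 2 * 524287 + 1 = 1048575
H(21) = 2 * 1048575 + 1 = 2097151
H(22) = 2 * 2097151 + 1 = 4194303
H(23) = 2 * 4194303 + 1 = 8388607
H(24) = 2 * 8388607 + 1 = 16777215
H(25) = 2 * 16777215 + 1 = 33554431
H(26) = 2 * 33554431 + 1 = 67108863
H(27) = 2 * 67108863 + 1 = 134217727
H(28) = 2 * 134217727 + 1 = 268435455

268435455


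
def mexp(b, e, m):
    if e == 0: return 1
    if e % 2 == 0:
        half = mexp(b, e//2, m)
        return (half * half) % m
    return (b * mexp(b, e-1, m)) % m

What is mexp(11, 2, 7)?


mexp(11, 2, 7): e is even, compute mexp(11, 1, 7)
  mexp(11, 1, 7): e is odd, compute mexp(11, 0, 7)
    mexp(11, 0, 7) = 1
  (11 * 1) % 7 = 4
half=4, (4*4) % 7 = 2

2


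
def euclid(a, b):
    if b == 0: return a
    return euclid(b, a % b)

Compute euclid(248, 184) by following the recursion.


euclid(248, 184) = euclid(184, 64)
euclid(184, 64) = euclid(64, 56)
euclid(64, 56) = euclid(56, 8)
euclid(56, 8) = euclid(8, 0)
euclid(8, 0) = 8  (base case)

8


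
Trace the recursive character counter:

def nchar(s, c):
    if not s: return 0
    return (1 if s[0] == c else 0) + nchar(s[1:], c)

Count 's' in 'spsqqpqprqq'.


s[0]='s' == 's' -> 1
s[0]='p' != 's' -> 0
s[0]='s' == 's' -> 1
s[0]='q' != 's' -> 0
s[0]='q' != 's' -> 0
s[0]='p' != 's' -> 0
s[0]='q' != 's' -> 0
s[0]='p' != 's' -> 0
s[0]='r' != 's' -> 0
s[0]='q' != 's' -> 0
s[0]='q' != 's' -> 0
Sum: 1 + 0 + 1 + 0 + 0 + 0 + 0 + 0 + 0 + 0 + 0 = 2

2


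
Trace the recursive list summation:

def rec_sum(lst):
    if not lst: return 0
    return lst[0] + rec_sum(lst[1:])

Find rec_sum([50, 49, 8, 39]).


rec_sum([50, 49, 8, 39]) = 50 + rec_sum([49, 8, 39])
rec_sum([49, 8, 39]) = 49 + rec_sum([8, 39])
rec_sum([8, 39]) = 8 + rec_sum([39])
rec_sum([39]) = 39 + rec_sum([])
rec_sum([]) = 0  (base case)
Total: 50 + 49 + 8 + 39 + 0 = 146

146


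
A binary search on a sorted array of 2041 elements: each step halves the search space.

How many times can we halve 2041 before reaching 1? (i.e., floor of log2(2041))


2041 / 2 = 1020
1020 / 2 = 510
510 / 2 = 255
255 / 2 = 127
127 / 2 = 63
63 / 2 = 31
31 / 2 = 15
15 / 2 = 7
7 / 2 = 3
3 / 2 = 1
Reached 1 after 10 halvings

10


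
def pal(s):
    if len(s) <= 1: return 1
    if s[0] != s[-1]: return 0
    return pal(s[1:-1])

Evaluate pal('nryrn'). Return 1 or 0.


pal('nryrn'): s[0]='n' == s[-1]='n' -> check pal('ryr')
pal('ryr'): s[0]='r' == s[-1]='r' -> check pal('y')
pal('y'): len <= 1 -> return 1  (base case)
Result: 1 (palindrome)

1


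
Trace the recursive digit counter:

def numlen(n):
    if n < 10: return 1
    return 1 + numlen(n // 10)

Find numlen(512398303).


numlen(512398303) = 1 + numlen(51239830)
numlen(51239830) = 1 + numlen(5123983)
numlen(5123983) = 1 + numlen(512398)
numlen(512398) = 1 + numlen(51239)
numlen(51239) = 1 + numlen(5123)
numlen(5123) = 1 + numlen(512)
numlen(512) = 1 + numlen(51)
numlen(51) = 1 + numlen(5)
numlen(5) = 1  (base case: 5 < 10)
Unwinding: 1 + 1 + 1 + 1 + 1 + 1 + 1 + 1 + 1 = 9

9


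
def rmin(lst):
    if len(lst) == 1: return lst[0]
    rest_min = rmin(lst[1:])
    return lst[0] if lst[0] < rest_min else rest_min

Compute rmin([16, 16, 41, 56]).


rmin([16, 16, 41, 56]): compare 16 with rmin([16, 41, 56])
rmin([16, 41, 56]): compare 16 with rmin([41, 56])
rmin([41, 56]): compare 41 with rmin([56])
rmin([56]) = 56  (base case)
Compare 41 with 56 -> 41
Compare 16 with 41 -> 16
Compare 16 with 16 -> 16

16


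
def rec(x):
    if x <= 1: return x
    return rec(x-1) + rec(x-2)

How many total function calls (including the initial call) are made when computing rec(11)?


Let C(n) = total calls for rec(n)
C(0) = 1, C(1) = 1
C(2) = 1 + C(1) + C(0) = 1 + 1 + 1 = 3
C(3) = 1 + C(2) + C(1) = 1 + 3 + 1 = 5
C(4) = 1 + C(3) + C(2) = 1 + 5 + 3 = 9
C(5) = 1 + C(4) + C(3) = 1 + 9 + 5 = 15
C(6) = 1 + C(5) + C(4) = 1 + 15 + 9 = 25
C(7) = 1 + C(6) + C(5) = 1 + 25 + 15 = 41
C(8) = 1 + C(7) + C(6) = 1 + 41 + 25 = 67
C(9) = 1 + C(8) + C(7) = 1 + 67 + 41 = 109
C(10) = 1 + C(9) + C(8) = 1 + 109 + 67 = 177
C(11) = 1 + C(10) + C(9) = 1 + 177 + 109 = 287

287


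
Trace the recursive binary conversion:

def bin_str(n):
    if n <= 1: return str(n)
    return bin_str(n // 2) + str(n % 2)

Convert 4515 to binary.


bin_str(4515) = bin_str(2257) + '1'
bin_str(2257) = bin_str(1128) + '1'
bin_str(1128) = bin_str(564) + '0'
bin_str(564) = bin_str(282) + '0'
bin_str(282) = bin_str(141) + '0'
bin_str(141) = bin_str(70) + '1'
bin_str(70) = bin_str(35) + '0'
bin_str(35) = bin_str(17) + '1'
bin_str(17) = bin_str(8) + '1'
bin_str(8) = bin_str(4) + '0'
bin_str(4) = bin_str(2) + '0'
bin_str(2) = bin_str(1) + '0'
bin_str(1) = '1'  (base case)
Concatenating: '1' + '0' + '0' + '0' + '1' + '1' + '0' + '1' + '0' + '0' + '0' + '1' + '1' = '1000110100011'

1000110100011


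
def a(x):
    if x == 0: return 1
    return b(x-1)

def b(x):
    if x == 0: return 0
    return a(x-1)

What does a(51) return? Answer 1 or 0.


a(51) = b(50)
b(50) = a(49)
a(49) = b(48)
b(48) = a(47)
a(47) = b(46)
b(46) = a(45)
a(45) = b(44)
b(44) = a(43)
a(43) = b(42)
b(42) = a(41)
a(41) = b(40)
b(40) = a(39)
a(39) = b(38)
b(38) = a(37)
a(37) = b(36)
b(36) = a(35)
a(35) = b(34)
b(34) = a(33)
a(33) = b(32)
b(32) = a(31)
a(31) = b(30)
b(30) = a(29)
a(29) = b(28)
b(28) = a(27)
a(27) = b(26)
b(26) = a(25)
a(25) = b(24)
b(24) = a(23)
a(23) = b(22)
b(22) = a(21)
a(21) = b(20)
b(20) = a(19)
a(19) = b(18)
b(18) = a(17)
a(17) = b(16)
b(16) = a(15)
a(15) = b(14)
b(14) = a(13)
a(13) = b(12)
b(12) = a(11)
a(11) = b(10)
b(10) = a(9)
a(9) = b(8)
b(8) = a(7)
a(7) = b(6)
b(6) = a(5)
a(5) = b(4)
b(4) = a(3)
a(3) = b(2)
b(2) = a(1)
a(1) = b(0)
b(0) = 0  (base case)
Result: 0

0


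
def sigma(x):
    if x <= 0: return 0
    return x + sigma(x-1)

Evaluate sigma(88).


sigma(88)
= 88 + 87 + 86 + 85 + 84 + 83 + 82 + 81 + 80 + 79 + 78 + 77 + 76 + 75 + 74 + 73 + 72 + 71 + 70 + 69 + 68 + 67 + 66 + 65 + 64 + 63 + 62 + 61 + 60 + 59 + 58 + 57 + 56 + 55 + 54 + 53 + 52 + 51 + 50 + 49 + 48 + 47 + 46 + 45 + 44 + 43 + 42 + 41 + 40 + 39 + 38 + 37 + 36 + 35 + 34 + 33 + 32 + 31 + 30 + 29 + 28 + 27 + 26 + 25 + 24 + 23 + 22 + 21 + 20 + 19 + 18 + 17 + 16 + 15 + 14 + 13 + 12 + 11 + 10 + 9 + 8 + 7 + 6 + 5 + 4 + 3 + 2 + 1 + sigma(0)
= 88 + 87 + 86 + 85 + 84 + 83 + 82 + 81 + 80 + 79 + 78 + 77 + 76 + 75 + 74 + 73 + 72 + 71 + 70 + 69 + 68 + 67 + 66 + 65 + 64 + 63 + 62 + 61 + 60 + 59 + 58 + 57 + 56 + 55 + 54 + 53 + 52 + 51 + 50 + 49 + 48 + 47 + 46 + 45 + 44 + 43 + 42 + 41 + 40 + 39 + 38 + 37 + 36 + 35 + 34 + 33 + 32 + 31 + 30 + 29 + 28 + 27 + 26 + 25 + 24 + 23 + 22 + 21 + 20 + 19 + 18 + 17 + 16 + 15 + 14 + 13 + 12 + 11 + 10 + 9 + 8 + 7 + 6 + 5 + 4 + 3 + 2 + 1 + 0
= 3916

3916


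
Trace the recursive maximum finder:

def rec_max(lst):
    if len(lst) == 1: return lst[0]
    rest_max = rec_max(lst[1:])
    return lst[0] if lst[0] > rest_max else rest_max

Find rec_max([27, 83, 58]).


rec_max([27, 83, 58]): compare 27 with rec_max([83, 58])
rec_max([83, 58]): compare 83 with rec_max([58])
rec_max([58]) = 58  (base case)
Compare 83 with 58 -> 83
Compare 27 with 83 -> 83

83


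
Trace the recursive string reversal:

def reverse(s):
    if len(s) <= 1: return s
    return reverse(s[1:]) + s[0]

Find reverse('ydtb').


reverse('ydtb') = reverse('dtb') + 'y'
reverse('dtb') = reverse('tb') + 'd'
reverse('tb') = reverse('b') + 't'
reverse('b') = 'b'  (base case)
Concatenating: 'b' + 't' + 'd' + 'y' = 'btdy'

btdy


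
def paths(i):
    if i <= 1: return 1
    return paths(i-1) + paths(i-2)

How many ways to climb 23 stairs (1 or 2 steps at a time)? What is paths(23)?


Building up from base cases:
paths(0) = 1
paths(1) = 1
paths(2) = paths(1) + paths(0) = 1 + 1 = 2
paths(3) = paths(2) + paths(1) = 2 + 1 = 3
paths(4) = paths(3) + paths(2) = 3 + 2 = 5
paths(5) = paths(4) + paths(3) = 5 + 3 = 8
paths(6) = paths(5) + paths(4) = 8 + 5 = 13
paths(7) = paths(6) + paths(5) = 13 + 8 = 21
paths(8) = paths(7) + paths(6) = 21 + 13 = 34
paths(9) = paths(8) + paths(7) = 34 + 21 = 55
paths(10) = paths(9) + paths(8) = 55 + 34 = 89
paths(11) = paths(10) + paths(9) = 89 + 55 = 144
paths(12) = paths(11) + paths(10) = 144 + 89 = 233
paths(13) = paths(12) + paths(11) = 233 + 144 = 377
paths(14) = paths(13) + paths(12) = 377 + 233 = 610
paths(15) = paths(14) + paths(13) = 610 + 377 = 987
paths(16) = paths(15) + paths(14) = 987 + 610 = 1597
paths(17) = paths(16) + paths(15) = 1597 + 987 = 2584
paths(18) = paths(17) + paths(16) = 2584 + 1597 = 4181
paths(19) = paths(18) + paths(17) = 4181 + 2584 = 6765
paths(20) = paths(19) + paths(18) = 6765 + 4181 = 10946
paths(21) = paths(20) + paths(19) = 10946 + 6765 = 17711
paths(22) = paths(21) + paths(20) = 17711 + 10946 = 28657
paths(23) = paths(22) + paths(21) = 28657 + 17711 = 46368

46368


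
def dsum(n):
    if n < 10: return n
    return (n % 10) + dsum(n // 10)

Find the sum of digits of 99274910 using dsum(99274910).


dsum(99274910) = 0 + dsum(9927491)
dsum(9927491) = 1 + dsum(992749)
dsum(992749) = 9 + dsum(99274)
dsum(99274) = 4 + dsum(9927)
dsum(9927) = 7 + dsum(992)
dsum(992) = 2 + dsum(99)
dsum(99) = 9 + dsum(9)
dsum(9) = 9  (base case)
Total: 0 + 1 + 9 + 4 + 7 + 2 + 9 + 9 = 41

41


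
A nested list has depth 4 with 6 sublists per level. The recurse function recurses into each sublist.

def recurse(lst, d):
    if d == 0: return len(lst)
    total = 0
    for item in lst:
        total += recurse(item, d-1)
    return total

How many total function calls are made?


At depth 0 (root): 1 call
At depth 1: each of 1 parents calls recurse on 6 children = 6 calls
At depth 2: each of 6 parents calls recurse on 6 children = 36 calls
At depth 3: each of 36 parents calls recurse on 6 children = 216 calls
At depth 4: each of 216 parents calls recurse on 6 children = 1296 calls
Total: 1 + 6 + 36 + 216 + 1296 = 1555

1555


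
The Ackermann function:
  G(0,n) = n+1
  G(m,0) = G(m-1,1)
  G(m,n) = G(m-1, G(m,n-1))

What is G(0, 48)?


G(0, 48) = 49
Result: G(0, 48) = 49

49


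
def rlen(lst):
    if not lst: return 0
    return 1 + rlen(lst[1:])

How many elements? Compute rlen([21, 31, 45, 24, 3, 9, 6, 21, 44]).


rlen([21, 31, 45, 24, 3, 9, 6, 21, 44]) = 1 + rlen([31, 45, 24, 3, 9, 6, 21, 44])
rlen([31, 45, 24, 3, 9, 6, 21, 44]) = 1 + rlen([45, 24, 3, 9, 6, 21, 44])
rlen([45, 24, 3, 9, 6, 21, 44]) = 1 + rlen([24, 3, 9, 6, 21, 44])
rlen([24, 3, 9, 6, 21, 44]) = 1 + rlen([3, 9, 6, 21, 44])
rlen([3, 9, 6, 21, 44]) = 1 + rlen([9, 6, 21, 44])
rlen([9, 6, 21, 44]) = 1 + rlen([6, 21, 44])
rlen([6, 21, 44]) = 1 + rlen([21, 44])
rlen([21, 44]) = 1 + rlen([44])
rlen([44]) = 1 + rlen([])
rlen([]) = 0  (base case)
Unwinding: 1 + 1 + 1 + 1 + 1 + 1 + 1 + 1 + 1 + 0 = 9

9


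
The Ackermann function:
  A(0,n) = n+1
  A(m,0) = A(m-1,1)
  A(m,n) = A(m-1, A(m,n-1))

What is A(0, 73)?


A(0, 73) = 74
Result: A(0, 73) = 74

74


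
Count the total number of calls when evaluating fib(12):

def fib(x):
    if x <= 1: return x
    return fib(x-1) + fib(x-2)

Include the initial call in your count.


Let C(n) = total calls for fib(n)
C(0) = 1, C(1) = 1
C(2) = 1 + C(1) + C(0) = 1 + 1 + 1 = 3
C(3) = 1 + C(2) + C(1) = 1 + 3 + 1 = 5
C(4) = 1 + C(3) + C(2) = 1 + 5 + 3 = 9
C(5) = 1 + C(4) + C(3) = 1 + 9 + 5 = 15
C(6) = 1 + C(5) + C(4) = 1 + 15 + 9 = 25
C(7) = 1 + C(6) + C(5) = 1 + 25 + 15 = 41
C(8) = 1 + C(7) + C(6) = 1 + 41 + 25 = 67
C(9) = 1 + C(8) + C(7) = 1 + 67 + 41 = 109
C(10) = 1 + C(9) + C(8) = 1 + 109 + 67 = 177
C(11) = 1 + C(10) + C(9) = 1 + 177 + 109 = 287
C(12) = 1 + C(11) + C(10) = 1 + 287 + 177 = 465

465


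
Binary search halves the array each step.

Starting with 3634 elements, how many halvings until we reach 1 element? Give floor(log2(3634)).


3634 / 2 = 1817
1817 / 2 = 908
908 / 2 = 454
454 / 2 = 227
227 / 2 = 113
113 / 2 = 56
56 / 2 = 28
28 / 2 = 14
14 / 2 = 7
7 / 2 = 3
3 / 2 = 1
Reached 1 after 11 halvings

11


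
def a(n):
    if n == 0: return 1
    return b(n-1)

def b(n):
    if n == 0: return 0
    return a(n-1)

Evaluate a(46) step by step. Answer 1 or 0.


a(46) = b(45)
b(45) = a(44)
a(44) = b(43)
b(43) = a(42)
a(42) = b(41)
b(41) = a(40)
a(40) = b(39)
b(39) = a(38)
a(38) = b(37)
b(37) = a(36)
a(36) = b(35)
b(35) = a(34)
a(34) = b(33)
b(33) = a(32)
a(32) = b(31)
b(31) = a(30)
a(30) = b(29)
b(29) = a(28)
a(28) = b(27)
b(27) = a(26)
a(26) = b(25)
b(25) = a(24)
a(24) = b(23)
b(23) = a(22)
a(22) = b(21)
b(21) = a(20)
a(20) = b(19)
b(19) = a(18)
a(18) = b(17)
b(17) = a(16)
a(16) = b(15)
b(15) = a(14)
a(14) = b(13)
b(13) = a(12)
a(12) = b(11)
b(11) = a(10)
a(10) = b(9)
b(9) = a(8)
a(8) = b(7)
b(7) = a(6)
a(6) = b(5)
b(5) = a(4)
a(4) = b(3)
b(3) = a(2)
a(2) = b(1)
b(1) = a(0)
a(0) = 1  (base case)
Result: 1

1


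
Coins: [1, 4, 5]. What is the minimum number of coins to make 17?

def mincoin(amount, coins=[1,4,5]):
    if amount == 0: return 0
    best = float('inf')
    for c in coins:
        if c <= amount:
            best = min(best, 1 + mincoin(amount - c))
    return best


Building up with DP:
mincoin(0) = 0
mincoin(1) = min(1+mincoin(0)=1+0=1) = 1
mincoin(2) = min(1+mincoin(1)=1+1=2) = 2
mincoin(3) = min(1+mincoin(2)=1+2=3) = 3
mincoin(4) = min(1+mincoin(3)=1+3=4, 1+mincoin(0)=1+0=1) = 1
mincoin(5) = min(1+mincoin(4)=1+1=2, 1+mincoin(1)=1+1=2, 1+mincoin(0)=1+0=1) = 1
mincoin(6) = min(1+mincoin(5)=1+1=2, 1+mincoin(2)=1+2=3, 1+mincoin(1)=1+1=2) = 2
mincoin(7) = min(1+mincoin(6)=1+2=3, 1+mincoin(3)=1+3=4, 1+mincoin(2)=1+2=3) = 3
mincoin(8) = min(1+mincoin(7)=1+3=4, 1+mincoin(4)=1+1=2, 1+mincoin(3)=1+3=4) = 2
mincoin(9) = min(1+mincoin(8)=1+2=3, 1+mincoin(5)=1+1=2, 1+mincoin(4)=1+1=2) = 2
mincoin(10) = min(1+mincoin(9)=1+2=3, 1+mincoin(6)=1+2=3, 1+mincoin(5)=1+1=2) = 2
mincoin(11) = min(1+mincoin(10)=1+2=3, 1+mincoin(7)=1+3=4, 1+mincoin(6)=1+2=3) = 3
mincoin(12) = min(1+mincoin(11)=1+3=4, 1+mincoin(8)=1+2=3, 1+mincoin(7)=1+3=4) = 3
mincoin(13) = min(1+mincoin(12)=1+3=4, 1+mincoin(9)=1+2=3, 1+mincoin(8)=1+2=3) = 3
mincoin(14) = min(1+mincoin(13)=1+3=4, 1+mincoin(10)=1+2=3, 1+mincoin(9)=1+2=3) = 3
mincoin(15) = min(1+mincoin(14)=1+3=4, 1+mincoin(11)=1+3=4, 1+mincoin(10)=1+2=3) = 3
mincoin(16) = min(1+mincoin(15)=1+3=4, 1+mincoin(12)=1+3=4, 1+mincoin(11)=1+3=4) = 4
mincoin(17) = min(1+mincoin(16)=1+4=5, 1+mincoin(13)=1+3=4, 1+mincoin(12)=1+3=4) = 4

4


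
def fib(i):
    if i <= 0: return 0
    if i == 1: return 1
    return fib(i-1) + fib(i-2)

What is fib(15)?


Computing fib(15) bottom-up:
fib(0) = 0
fib(1) = 1
fib(2) = fib(1) + fib(0) = 1 + 0 = 1
fib(3) = fib(2) + fib(1) = 1 + 1 = 2
fib(4) = fib(3) + fib(2) = 2 + 1 = 3
fib(5) = fib(4) + fib(3) = 3 + 2 = 5
fib(6) = fib(5) + fib(4) = 5 + 3 = 8
fib(7) = fib(6) + fib(5) = 8 + 5 = 13
fib(8) = fib(7) + fib(6) = 13 + 8 = 21
fib(9) = fib(8) + fib(7) = 21 + 13 = 34
fib(10) = fib(9) + fib(8) = 34 + 21 = 55
fib(11) = fib(10) + fib(9) = 55 + 34 = 89
fib(12) = fib(11) + fib(10) = 89 + 55 = 144
fib(13) = fib(12) + fib(11) = 144 + 89 = 233
fib(14) = fib(13) + fib(12) = 233 + 144 = 377
fib(15) = fib(14) + fib(13) = 377 + 233 = 610

610


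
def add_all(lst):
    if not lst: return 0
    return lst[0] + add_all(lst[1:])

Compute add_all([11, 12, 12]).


add_all([11, 12, 12]) = 11 + add_all([12, 12])
add_all([12, 12]) = 12 + add_all([12])
add_all([12]) = 12 + add_all([])
add_all([]) = 0  (base case)
Total: 11 + 12 + 12 + 0 = 35

35


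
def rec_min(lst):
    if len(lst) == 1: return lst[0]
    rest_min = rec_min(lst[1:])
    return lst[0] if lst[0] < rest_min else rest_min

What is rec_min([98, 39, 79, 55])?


rec_min([98, 39, 79, 55]): compare 98 with rec_min([39, 79, 55])
rec_min([39, 79, 55]): compare 39 with rec_min([79, 55])
rec_min([79, 55]): compare 79 with rec_min([55])
rec_min([55]) = 55  (base case)
Compare 79 with 55 -> 55
Compare 39 with 55 -> 39
Compare 98 with 39 -> 39

39


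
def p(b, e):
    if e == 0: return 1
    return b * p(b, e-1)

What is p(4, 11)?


p(4, 11)
= 4 * p(4, 10)
= 4 * 4 * p(4, 9)
= 4 * 4 * 4 * p(4, 8)
= 4 * 4 * 4 * 4 * p(4, 7)
= 4 * 4 * 4 * 4 * 4 * p(4, 6)
= 4 * 4 * 4 * 4 * 4 * 4 * p(4, 5)
= 4 * 4 * 4 * 4 * 4 * 4 * 4 * p(4, 4)
= 4 * 4 * 4 * 4 * 4 * 4 * 4 * 4 * p(4, 3)
= 4 * 4 * 4 * 4 * 4 * 4 * 4 * 4 * 4 * p(4, 2)
= 4 * 4 * 4 * 4 * 4 * 4 * 4 * 4 * 4 * 4 * p(4, 1)
= 4 * 4 * 4 * 4 * 4 * 4 * 4 * 4 * 4 * 4 * 4 * p(4, 0)
= 4 * 4 * 4 * 4 * 4 * 4 * 4 * 4 * 4 * 4 * 4 * 1
= 4194304

4194304


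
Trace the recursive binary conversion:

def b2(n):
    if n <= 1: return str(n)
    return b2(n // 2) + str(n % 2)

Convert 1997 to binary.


b2(1997) = b2(998) + '1'
b2(998) = b2(499) + '0'
b2(499) = b2(249) + '1'
b2(249) = b2(124) + '1'
b2(124) = b2(62) + '0'
b2(62) = b2(31) + '0'
b2(31) = b2(15) + '1'
b2(15) = b2(7) + '1'
b2(7) = b2(3) + '1'
b2(3) = b2(1) + '1'
b2(1) = '1'  (base case)
Concatenating: '1' + '1' + '1' + '1' + '1' + '0' + '0' + '1' + '1' + '0' + '1' = '11111001101'

11111001101


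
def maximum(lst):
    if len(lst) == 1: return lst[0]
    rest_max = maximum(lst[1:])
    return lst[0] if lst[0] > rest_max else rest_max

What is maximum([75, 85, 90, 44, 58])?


maximum([75, 85, 90, 44, 58]): compare 75 with maximum([85, 90, 44, 58])
maximum([85, 90, 44, 58]): compare 85 with maximum([90, 44, 58])
maximum([90, 44, 58]): compare 90 with maximum([44, 58])
maximum([44, 58]): compare 44 with maximum([58])
maximum([58]) = 58  (base case)
Compare 44 with 58 -> 58
Compare 90 with 58 -> 90
Compare 85 with 90 -> 90
Compare 75 with 90 -> 90

90


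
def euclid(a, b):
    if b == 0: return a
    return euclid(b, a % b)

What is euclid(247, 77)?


euclid(247, 77) = euclid(77, 16)
euclid(77, 16) = euclid(16, 13)
euclid(16, 13) = euclid(13, 3)
euclid(13, 3) = euclid(3, 1)
euclid(3, 1) = euclid(1, 0)
euclid(1, 0) = 1  (base case)

1


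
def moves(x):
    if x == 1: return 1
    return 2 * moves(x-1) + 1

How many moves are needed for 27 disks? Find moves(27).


moves(27) = 2 * moves(26) + 1
moves(26) = 2 * moves(25) + 1
moves(25) = 2 * moves(24) + 1
moves(24) = 2 * moves(23) + 1
moves(23) = 2 * moves(22) + 1
moves(22) = 2 * moves(21) + 1
moves(21) = 2 * moves(20) + 1
moves(20) = 2 * moves(19) + 1
moves(19) = 2 * moves(18) + 1
moves(18) = 2 * moves(17) + 1
moves(17) = 2 * moves(16) + 1
moves(16) = 2 * moves(15) + 1
moves(15) = 2 * moves(14) + 1
moves(14) = 2 * moves(13) + 1
moves(13) = 2 * moves(12) + 1
moves(12) = 2 * moves(11) + 1
moves(11) = 2 * moves(10) + 1
moves(10) = 2 * moves(9) + 1
moves(9) = 2 * moves(8) + 1
moves(8) = 2 * moves(7) + 1
moves(7) = 2 * moves(6) + 1
moves(6) = 2 * moves(5) + 1
moves(5) = 2 * moves(4) + 1
moves(4) = 2 * moves(3) + 1
moves(3) = 2 * moves(2) + 1
moves(2) = 2 * moves(1) + 1
moves(1) = 1  (base case)
moves(2) = 2 * 1 + 1 = 3
moves(3) = 2 * 3 + 1 = 7
moves(4) = 2 * 7 + 1 = 15
moves(5) = 2 * 15 + 1 = 31
moves(6) = 2 * 31 + 1 = 63
moves(7) = 2 * 63 + 1 = 127
moves(8) = 2 * 127 + 1 = 255
moves(9) = 2 * 255 + 1 = 511
moves(10) = 2 * 511 + 1 = 1023
moves(11) = 2 * 1023 + 1 = 2047
moves(12) = 2 * 2047 + 1 = 4095
moves(13) = 2 * 4095 + 1 = 8191
moves(14) = 2 * 8191 + 1 = 16383
moves(15) = 2 * 16383 + 1 = 32767
moves(16) = 2 * 32767 + 1 = 65535
moves(17) = 2 * 65535 + 1 = 131071
moves(18) = 2 * 131071 + 1 = 262143
moves(19) = 2 * 262143 + 1 = 524287
moves(20) = 2 * 524287 + 1 = 1048575
moves(21) = 2 * 1048575 + 1 = 2097151
moves(22) = 2 * 2097151 + 1 = 4194303
moves(23) = 2 * 4194303 + 1 = 8388607
moves(24) = 2 * 8388607 + 1 = 16777215
moves(25) = 2 * 16777215 + 1 = 33554431
moves(26) = 2 * 33554431 + 1 = 67108863
moves(27) = 2 * 67108863 + 1 = 134217727

134217727


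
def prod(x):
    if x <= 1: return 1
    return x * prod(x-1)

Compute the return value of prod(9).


prod(9)
= 9 * prod(8)
= 9 * 8 * prod(7)
= 9 * 8 * 7 * prod(6)
= 9 * 8 * 7 * 6 * prod(5)
= 9 * 8 * 7 * 6 * 5 * prod(4)
= 9 * 8 * 7 * 6 * 5 * 4 * prod(3)
= 9 * 8 * 7 * 6 * 5 * 4 * 3 * prod(2)
= 9 * 8 * 7 * 6 * 5 * 4 * 3 * 2 * prod(1)
= 9 * 8 * 7 * 6 * 5 * 4 * 3 * 2 * 1
= 362880

362880


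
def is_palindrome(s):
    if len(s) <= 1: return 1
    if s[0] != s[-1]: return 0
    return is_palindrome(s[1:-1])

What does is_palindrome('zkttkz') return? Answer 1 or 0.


is_palindrome('zkttkz'): s[0]='z' == s[-1]='z' -> check is_palindrome('kttk')
is_palindrome('kttk'): s[0]='k' == s[-1]='k' -> check is_palindrome('tt')
is_palindrome('tt'): s[0]='t' == s[-1]='t' -> check is_palindrome('')
is_palindrome(''): len <= 1 -> return 1  (base case)
Result: 1 (palindrome)

1


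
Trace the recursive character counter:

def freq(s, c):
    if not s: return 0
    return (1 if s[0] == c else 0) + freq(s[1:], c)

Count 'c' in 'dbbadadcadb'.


s[0]='d' != 'c' -> 0
s[0]='b' != 'c' -> 0
s[0]='b' != 'c' -> 0
s[0]='a' != 'c' -> 0
s[0]='d' != 'c' -> 0
s[0]='a' != 'c' -> 0
s[0]='d' != 'c' -> 0
s[0]='c' == 'c' -> 1
s[0]='a' != 'c' -> 0
s[0]='d' != 'c' -> 0
s[0]='b' != 'c' -> 0
Sum: 0 + 0 + 0 + 0 + 0 + 0 + 0 + 1 + 0 + 0 + 0 = 1

1


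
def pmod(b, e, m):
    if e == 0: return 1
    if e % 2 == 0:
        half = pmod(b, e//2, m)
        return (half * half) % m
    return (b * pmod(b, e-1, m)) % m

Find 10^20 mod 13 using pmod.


pmod(10, 20, 13): e is even, compute pmod(10, 10, 13)
  pmod(10, 10, 13): e is even, compute pmod(10, 5, 13)
    pmod(10, 5, 13): e is odd, compute pmod(10, 4, 13)
      pmod(10, 4, 13): e is even, compute pmod(10, 2, 13)
        pmod(10, 2, 13): e is even, compute pmod(10, 1, 13)
          pmod(10, 1, 13): e is odd, compute pmod(10, 0, 13)
          pmod(10, 0, 13) = 1
          (10 * 1) % 13 = 10
        half=10, (10*10) % 13 = 9
      half=9, (9*9) % 13 = 3
    (10 * 3) % 13 = 4
  half=4, (4*4) % 13 = 3
half=3, (3*3) % 13 = 9

9


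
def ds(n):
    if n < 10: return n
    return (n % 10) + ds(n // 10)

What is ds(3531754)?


ds(3531754) = 4 + ds(353175)
ds(353175) = 5 + ds(35317)
ds(35317) = 7 + ds(3531)
ds(3531) = 1 + ds(353)
ds(353) = 3 + ds(35)
ds(35) = 5 + ds(3)
ds(3) = 3  (base case)
Total: 4 + 5 + 7 + 1 + 3 + 5 + 3 = 28

28


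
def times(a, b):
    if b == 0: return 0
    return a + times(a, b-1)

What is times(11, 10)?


times(11, 10) = 11 + times(11, 9)
times(11, 9) = 11 + times(11, 8)
times(11, 8) = 11 + times(11, 7)
times(11, 7) = 11 + times(11, 6)
times(11, 6) = 11 + times(11, 5)
times(11, 5) = 11 + times(11, 4)
times(11, 4) = 11 + times(11, 3)
times(11, 3) = 11 + times(11, 2)
times(11, 2) = 11 + times(11, 1)
times(11, 1) = 11 + times(11, 0)
times(11, 0) = 0  (base case)
Total: 11 + 11 + 11 + 11 + 11 + 11 + 11 + 11 + 11 + 11 + 0 = 110

110


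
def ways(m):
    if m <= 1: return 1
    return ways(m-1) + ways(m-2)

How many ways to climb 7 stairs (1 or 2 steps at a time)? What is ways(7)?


Building up from base cases:
ways(0) = 1
ways(1) = 1
ways(2) = ways(1) + ways(0) = 1 + 1 = 2
ways(3) = ways(2) + ways(1) = 2 + 1 = 3
ways(4) = ways(3) + ways(2) = 3 + 2 = 5
ways(5) = ways(4) + ways(3) = 5 + 3 = 8
ways(6) = ways(5) + ways(4) = 8 + 5 = 13
ways(7) = ways(6) + ways(5) = 13 + 8 = 21

21


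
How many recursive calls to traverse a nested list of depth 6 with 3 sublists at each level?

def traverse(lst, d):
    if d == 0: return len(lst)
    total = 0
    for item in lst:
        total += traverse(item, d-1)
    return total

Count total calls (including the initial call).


At depth 0 (root): 1 call
At depth 1: each of 1 parents calls traverse on 3 children = 3 calls
At depth 2: each of 3 parents calls traverse on 3 children = 9 calls
At depth 3: each of 9 parents calls traverse on 3 children = 27 calls
At depth 4: each of 27 parents calls traverse on 3 children = 81 calls
At depth 5: each of 81 parents calls traverse on 3 children = 243 calls
At depth 6: each of 243 parents calls traverse on 3 children = 729 calls
Total: 1 + 3 + 9 + 27 + 81 + 243 + 729 = 1093

1093


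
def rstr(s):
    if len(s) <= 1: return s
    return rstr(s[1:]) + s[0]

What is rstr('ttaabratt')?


rstr('ttaabratt') = rstr('taabratt') + 't'
rstr('taabratt') = rstr('aabratt') + 't'
rstr('aabratt') = rstr('abratt') + 'a'
rstr('abratt') = rstr('bratt') + 'a'
rstr('bratt') = rstr('ratt') + 'b'
rstr('ratt') = rstr('att') + 'r'
rstr('att') = rstr('tt') + 'a'
rstr('tt') = rstr('t') + 't'
rstr('t') = 't'  (base case)
Concatenating: 't' + 't' + 'a' + 'r' + 'b' + 'a' + 'a' + 't' + 't' = 'ttarbaatt'

ttarbaatt


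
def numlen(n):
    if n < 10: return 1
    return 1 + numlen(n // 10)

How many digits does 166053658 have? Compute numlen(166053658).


numlen(166053658) = 1 + numlen(16605365)
numlen(16605365) = 1 + numlen(1660536)
numlen(1660536) = 1 + numlen(166053)
numlen(166053) = 1 + numlen(16605)
numlen(16605) = 1 + numlen(1660)
numlen(1660) = 1 + numlen(166)
numlen(166) = 1 + numlen(16)
numlen(16) = 1 + numlen(1)
numlen(1) = 1  (base case: 1 < 10)
Unwinding: 1 + 1 + 1 + 1 + 1 + 1 + 1 + 1 + 1 = 9

9


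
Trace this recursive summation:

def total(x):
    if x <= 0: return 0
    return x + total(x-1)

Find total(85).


total(85)
= 85 + 84 + 83 + 82 + 81 + 80 + 79 + 78 + 77 + 76 + 75 + 74 + 73 + 72 + 71 + 70 + 69 + 68 + 67 + 66 + 65 + 64 + 63 + 62 + 61 + 60 + 59 + 58 + 57 + 56 + 55 + 54 + 53 + 52 + 51 + 50 + 49 + 48 + 47 + 46 + 45 + 44 + 43 + 42 + 41 + 40 + 39 + 38 + 37 + 36 + 35 + 34 + 33 + 32 + 31 + 30 + 29 + 28 + 27 + 26 + 25 + 24 + 23 + 22 + 21 + 20 + 19 + 18 + 17 + 16 + 15 + 14 + 13 + 12 + 11 + 10 + 9 + 8 + 7 + 6 + 5 + 4 + 3 + 2 + 1 + total(0)
= 85 + 84 + 83 + 82 + 81 + 80 + 79 + 78 + 77 + 76 + 75 + 74 + 73 + 72 + 71 + 70 + 69 + 68 + 67 + 66 + 65 + 64 + 63 + 62 + 61 + 60 + 59 + 58 + 57 + 56 + 55 + 54 + 53 + 52 + 51 + 50 + 49 + 48 + 47 + 46 + 45 + 44 + 43 + 42 + 41 + 40 + 39 + 38 + 37 + 36 + 35 + 34 + 33 + 32 + 31 + 30 + 29 + 28 + 27 + 26 + 25 + 24 + 23 + 22 + 21 + 20 + 19 + 18 + 17 + 16 + 15 + 14 + 13 + 12 + 11 + 10 + 9 + 8 + 7 + 6 + 5 + 4 + 3 + 2 + 1 + 0
= 3655

3655


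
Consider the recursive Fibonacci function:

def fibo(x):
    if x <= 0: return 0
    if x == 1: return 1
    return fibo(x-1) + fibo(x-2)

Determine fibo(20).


Computing fibo(20) bottom-up:
fibo(0) = 0
fibo(1) = 1
fibo(2) = fibo(1) + fibo(0) = 1 + 0 = 1
fibo(3) = fibo(2) + fibo(1) = 1 + 1 = 2
fibo(4) = fibo(3) + fibo(2) = 2 + 1 = 3
fibo(5) = fibo(4) + fibo(3) = 3 + 2 = 5
fibo(6) = fibo(5) + fibo(4) = 5 + 3 = 8
fibo(7) = fibo(6) + fibo(5) = 8 + 5 = 13
fibo(8) = fibo(7) + fibo(6) = 13 + 8 = 21
fibo(9) = fibo(8) + fibo(7) = 21 + 13 = 34
fibo(10) = fibo(9) + fibo(8) = 34 + 21 = 55
fibo(11) = fibo(10) + fibo(9) = 55 + 34 = 89
fibo(12) = fibo(11) + fibo(10) = 89 + 55 = 144
fibo(13) = fibo(12) + fibo(11) = 144 + 89 = 233
fibo(14) = fibo(13) + fibo(12) = 233 + 144 = 377
fibo(15) = fibo(14) + fibo(13) = 377 + 233 = 610
fibo(16) = fibo(15) + fibo(14) = 610 + 377 = 987
fibo(17) = fibo(16) + fibo(15) = 987 + 610 = 1597
fibo(18) = fibo(17) + fibo(16) = 1597 + 987 = 2584
fibo(19) = fibo(18) + fibo(17) = 2584 + 1597 = 4181
fibo(20) = fibo(19) + fibo(18) = 4181 + 2584 = 6765

6765


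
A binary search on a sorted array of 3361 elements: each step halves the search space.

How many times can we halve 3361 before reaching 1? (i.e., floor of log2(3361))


3361 / 2 = 1680
1680 / 2 = 840
840 / 2 = 420
420 / 2 = 210
210 / 2 = 105
105 / 2 = 52
52 / 2 = 26
26 / 2 = 13
13 / 2 = 6
6 / 2 = 3
3 / 2 = 1
Reached 1 after 11 halvings

11


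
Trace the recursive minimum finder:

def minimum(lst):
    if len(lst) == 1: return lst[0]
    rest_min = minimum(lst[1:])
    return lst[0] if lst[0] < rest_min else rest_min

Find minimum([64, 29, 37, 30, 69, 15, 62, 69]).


minimum([64, 29, 37, 30, 69, 15, 62, 69]): compare 64 with minimum([29, 37, 30, 69, 15, 62, 69])
minimum([29, 37, 30, 69, 15, 62, 69]): compare 29 with minimum([37, 30, 69, 15, 62, 69])
minimum([37, 30, 69, 15, 62, 69]): compare 37 with minimum([30, 69, 15, 62, 69])
minimum([30, 69, 15, 62, 69]): compare 30 with minimum([69, 15, 62, 69])
minimum([69, 15, 62, 69]): compare 69 with minimum([15, 62, 69])
minimum([15, 62, 69]): compare 15 with minimum([62, 69])
minimum([62, 69]): compare 62 with minimum([69])
minimum([69]) = 69  (base case)
Compare 62 with 69 -> 62
Compare 15 with 62 -> 15
Compare 69 with 15 -> 15
Compare 30 with 15 -> 15
Compare 37 with 15 -> 15
Compare 29 with 15 -> 15
Compare 64 with 15 -> 15

15


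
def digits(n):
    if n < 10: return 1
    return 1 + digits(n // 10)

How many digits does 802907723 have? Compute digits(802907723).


digits(802907723) = 1 + digits(80290772)
digits(80290772) = 1 + digits(8029077)
digits(8029077) = 1 + digits(802907)
digits(802907) = 1 + digits(80290)
digits(80290) = 1 + digits(8029)
digits(8029) = 1 + digits(802)
digits(802) = 1 + digits(80)
digits(80) = 1 + digits(8)
digits(8) = 1  (base case: 8 < 10)
Unwinding: 1 + 1 + 1 + 1 + 1 + 1 + 1 + 1 + 1 = 9

9


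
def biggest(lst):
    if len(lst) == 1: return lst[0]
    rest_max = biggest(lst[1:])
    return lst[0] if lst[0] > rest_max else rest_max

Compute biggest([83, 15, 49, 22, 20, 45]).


biggest([83, 15, 49, 22, 20, 45]): compare 83 with biggest([15, 49, 22, 20, 45])
biggest([15, 49, 22, 20, 45]): compare 15 with biggest([49, 22, 20, 45])
biggest([49, 22, 20, 45]): compare 49 with biggest([22, 20, 45])
biggest([22, 20, 45]): compare 22 with biggest([20, 45])
biggest([20, 45]): compare 20 with biggest([45])
biggest([45]) = 45  (base case)
Compare 20 with 45 -> 45
Compare 22 with 45 -> 45
Compare 49 with 45 -> 49
Compare 15 with 49 -> 49
Compare 83 with 49 -> 83

83


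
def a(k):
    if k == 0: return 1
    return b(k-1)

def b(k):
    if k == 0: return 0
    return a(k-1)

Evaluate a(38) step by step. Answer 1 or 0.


a(38) = b(37)
b(37) = a(36)
a(36) = b(35)
b(35) = a(34)
a(34) = b(33)
b(33) = a(32)
a(32) = b(31)
b(31) = a(30)
a(30) = b(29)
b(29) = a(28)
a(28) = b(27)
b(27) = a(26)
a(26) = b(25)
b(25) = a(24)
a(24) = b(23)
b(23) = a(22)
a(22) = b(21)
b(21) = a(20)
a(20) = b(19)
b(19) = a(18)
a(18) = b(17)
b(17) = a(16)
a(16) = b(15)
b(15) = a(14)
a(14) = b(13)
b(13) = a(12)
a(12) = b(11)
b(11) = a(10)
a(10) = b(9)
b(9) = a(8)
a(8) = b(7)
b(7) = a(6)
a(6) = b(5)
b(5) = a(4)
a(4) = b(3)
b(3) = a(2)
a(2) = b(1)
b(1) = a(0)
a(0) = 1  (base case)
Result: 1

1


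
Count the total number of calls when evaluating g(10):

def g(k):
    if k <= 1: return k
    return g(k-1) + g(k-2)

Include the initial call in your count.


Let C(n) = total calls for g(n)
C(0) = 1, C(1) = 1
C(2) = 1 + C(1) + C(0) = 1 + 1 + 1 = 3
C(3) = 1 + C(2) + C(1) = 1 + 3 + 1 = 5
C(4) = 1 + C(3) + C(2) = 1 + 5 + 3 = 9
C(5) = 1 + C(4) + C(3) = 1 + 9 + 5 = 15
C(6) = 1 + C(5) + C(4) = 1 + 15 + 9 = 25
C(7) = 1 + C(6) + C(5) = 1 + 25 + 15 = 41
C(8) = 1 + C(7) + C(6) = 1 + 41 + 25 = 67
C(9) = 1 + C(8) + C(7) = 1 + 67 + 41 = 109
C(10) = 1 + C(9) + C(8) = 1 + 109 + 67 = 177

177


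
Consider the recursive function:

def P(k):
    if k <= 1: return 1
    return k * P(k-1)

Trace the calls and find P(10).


P(10)
= 10 * P(9)
= 10 * 9 * P(8)
= 10 * 9 * 8 * P(7)
= 10 * 9 * 8 * 7 * P(6)
= 10 * 9 * 8 * 7 * 6 * P(5)
= 10 * 9 * 8 * 7 * 6 * 5 * P(4)
= 10 * 9 * 8 * 7 * 6 * 5 * 4 * P(3)
= 10 * 9 * 8 * 7 * 6 * 5 * 4 * 3 * P(2)
= 10 * 9 * 8 * 7 * 6 * 5 * 4 * 3 * 2 * P(1)
= 10 * 9 * 8 * 7 * 6 * 5 * 4 * 3 * 2 * 1
= 3628800

3628800


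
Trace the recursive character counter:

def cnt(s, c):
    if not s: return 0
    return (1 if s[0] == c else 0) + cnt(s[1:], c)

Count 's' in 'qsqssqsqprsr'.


s[0]='q' != 's' -> 0
s[0]='s' == 's' -> 1
s[0]='q' != 's' -> 0
s[0]='s' == 's' -> 1
s[0]='s' == 's' -> 1
s[0]='q' != 's' -> 0
s[0]='s' == 's' -> 1
s[0]='q' != 's' -> 0
s[0]='p' != 's' -> 0
s[0]='r' != 's' -> 0
s[0]='s' == 's' -> 1
s[0]='r' != 's' -> 0
Sum: 0 + 1 + 0 + 1 + 1 + 0 + 1 + 0 + 0 + 0 + 1 + 0 = 5

5


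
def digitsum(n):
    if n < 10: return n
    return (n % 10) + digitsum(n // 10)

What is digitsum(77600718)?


digitsum(77600718) = 8 + digitsum(7760071)
digitsum(7760071) = 1 + digitsum(776007)
digitsum(776007) = 7 + digitsum(77600)
digitsum(77600) = 0 + digitsum(7760)
digitsum(7760) = 0 + digitsum(776)
digitsum(776) = 6 + digitsum(77)
digitsum(77) = 7 + digitsum(7)
digitsum(7) = 7  (base case)
Total: 8 + 1 + 7 + 0 + 0 + 6 + 7 + 7 = 36

36


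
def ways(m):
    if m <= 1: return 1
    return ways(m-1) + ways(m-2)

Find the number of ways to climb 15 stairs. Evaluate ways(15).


Building up from base cases:
ways(0) = 1
ways(1) = 1
ways(2) = ways(1) + ways(0) = 1 + 1 = 2
ways(3) = ways(2) + ways(1) = 2 + 1 = 3
ways(4) = ways(3) + ways(2) = 3 + 2 = 5
ways(5) = ways(4) + ways(3) = 5 + 3 = 8
ways(6) = ways(5) + ways(4) = 8 + 5 = 13
ways(7) = ways(6) + ways(5) = 13 + 8 = 21
ways(8) = ways(7) + ways(6) = 21 + 13 = 34
ways(9) = ways(8) + ways(7) = 34 + 21 = 55
ways(10) = ways(9) + ways(8) = 55 + 34 = 89
ways(11) = ways(10) + ways(9) = 89 + 55 = 144
ways(12) = ways(11) + ways(10) = 144 + 89 = 233
ways(13) = ways(12) + ways(11) = 233 + 144 = 377
ways(14) = ways(13) + ways(12) = 377 + 233 = 610
ways(15) = ways(14) + ways(13) = 610 + 377 = 987

987


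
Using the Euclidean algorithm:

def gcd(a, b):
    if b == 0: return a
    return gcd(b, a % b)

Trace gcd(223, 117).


gcd(223, 117) = gcd(117, 106)
gcd(117, 106) = gcd(106, 11)
gcd(106, 11) = gcd(11, 7)
gcd(11, 7) = gcd(7, 4)
gcd(7, 4) = gcd(4, 3)
gcd(4, 3) = gcd(3, 1)
gcd(3, 1) = gcd(1, 0)
gcd(1, 0) = 1  (base case)

1


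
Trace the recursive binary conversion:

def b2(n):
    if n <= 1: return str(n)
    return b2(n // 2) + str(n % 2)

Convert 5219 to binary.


b2(5219) = b2(2609) + '1'
b2(2609) = b2(1304) + '1'
b2(1304) = b2(652) + '0'
b2(652) = b2(326) + '0'
b2(326) = b2(163) + '0'
b2(163) = b2(81) + '1'
b2(81) = b2(40) + '1'
b2(40) = b2(20) + '0'
b2(20) = b2(10) + '0'
b2(10) = b2(5) + '0'
b2(5) = b2(2) + '1'
b2(2) = b2(1) + '0'
b2(1) = '1'  (base case)
Concatenating: '1' + '0' + '1' + '0' + '0' + '0' + '1' + '1' + '0' + '0' + '0' + '1' + '1' = '1010001100011'

1010001100011


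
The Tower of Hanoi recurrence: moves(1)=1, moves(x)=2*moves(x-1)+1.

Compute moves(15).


moves(15) = 2 * moves(14) + 1
moves(14) = 2 * moves(13) + 1
moves(13) = 2 * moves(12) + 1
moves(12) = 2 * moves(11) + 1
moves(11) = 2 * moves(10) + 1
moves(10) = 2 * moves(9) + 1
moves(9) = 2 * moves(8) + 1
moves(8) = 2 * moves(7) + 1
moves(7) = 2 * moves(6) + 1
moves(6) = 2 * moves(5) + 1
moves(5) = 2 * moves(4) + 1
moves(4) = 2 * moves(3) + 1
moves(3) = 2 * moves(2) + 1
moves(2) = 2 * moves(1) + 1
moves(1) = 1  (base case)
moves(2) = 2 * 1 + 1 = 3
moves(3) = 2 * 3 + 1 = 7
moves(4) = 2 * 7 + 1 = 15
moves(5) = 2 * 15 + 1 = 31
moves(6) = 2 * 31 + 1 = 63
moves(7) = 2 * 63 + 1 = 127
moves(8) = 2 * 127 + 1 = 255
moves(9) = 2 * 255 + 1 = 511
moves(10) = 2 * 511 + 1 = 1023
moves(11) = 2 * 1023 + 1 = 2047
moves(12) = 2 * 2047 + 1 = 4095
moves(13) = 2 * 4095 + 1 = 8191
moves(14) = 2 * 8191 + 1 = 16383
moves(15) = 2 * 16383 + 1 = 32767

32767
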